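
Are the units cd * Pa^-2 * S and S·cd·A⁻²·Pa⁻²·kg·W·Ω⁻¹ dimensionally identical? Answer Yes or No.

No

Left side:
  Pa = kg·m⁻¹·s⁻².
  So Pa⁻² = kg⁻²·m²·s⁴.
  S = kg⁻¹·m⁻²·s³·A².
  Combining: cd·Pa⁻²·S = cd · (kg⁻²·m²·s⁴) · (kg⁻¹·m⁻²·s³·A²) = kg⁻³·s⁷·A²·cd.
Right side:
  S = kg⁻¹·m⁻²·s³·A².
  Pa = kg·m⁻¹·s⁻².
  So Pa⁻² = kg⁻²·m²·s⁴.
  W = kg·m²·s⁻³.
  Ω = kg·m²·s⁻³·A⁻².
  So Ω⁻¹ = kg⁻¹·m⁻²·s³·A².
  Combining: S·cd·A⁻²·Pa⁻²·kg·W·Ω⁻¹ = (kg⁻¹·m⁻²·s³·A²) · cd · A⁻² · (kg⁻²·m²·s⁴) · kg · (kg·m²·s⁻³) · (kg⁻¹·m⁻²·s³·A²) = kg⁻²·s⁷·A²·cd.
Left is kg⁻³·s⁷·A²·cd; right is kg⁻²·s⁷·A²·cd — different.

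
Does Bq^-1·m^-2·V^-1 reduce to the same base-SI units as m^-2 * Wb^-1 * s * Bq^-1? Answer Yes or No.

Yes

Left side:
  Bq = 1/s = s⁻¹ (activity is decays per second).
  So Bq⁻¹ = s.
  V = W/A (potential = power per current),
      = kg·m²·s⁻³·A⁻¹.
  So V⁻¹ = kg⁻¹·m⁻²·s³·A.
  Combining: Bq⁻¹·m⁻²·V⁻¹ = s · m⁻² · (kg⁻¹·m⁻²·s³·A) = kg⁻¹·m⁻⁴·s⁴·A.
Right side:
  Wb = kg·m²·s⁻²·A⁻¹.
  So Wb⁻¹ = kg⁻¹·m⁻²·s²·A.
  Bq = s⁻¹.
  So Bq⁻¹ = s.
  Combining: m⁻²·Wb⁻¹·s·Bq⁻¹ = m⁻² · (kg⁻¹·m⁻²·s²·A) · s · s = kg⁻¹·m⁻⁴·s⁴·A.
Both reduce to kg⁻¹·m⁻⁴·s⁴·A.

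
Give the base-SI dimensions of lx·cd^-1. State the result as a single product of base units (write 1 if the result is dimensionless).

m⁻²

lx = m⁻²·cd.
Combining: lx·cd⁻¹ = (m⁻²·cd) · cd⁻¹ = m⁻².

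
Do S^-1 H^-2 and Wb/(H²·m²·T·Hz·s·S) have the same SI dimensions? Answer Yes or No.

Left side:
  S = kg⁻¹·m⁻²·s³·A².
  So S⁻¹ = kg·m²·s⁻³·A⁻².
  H = kg·m²·s⁻²·A⁻².
  So H⁻² = kg⁻²·m⁻⁴·s⁴·A⁴.
  Combining: S⁻¹·H⁻² = (kg·m²·s⁻³·A⁻²) · (kg⁻²·m⁻⁴·s⁴·A⁴) = kg⁻¹·m⁻²·s·A².
Right side:
  H = Wb/A (inductance = flux per current),
      = kg·m²·s⁻²·A⁻².
  So H⁻² = kg⁻²·m⁻⁴·s⁴·A⁴.
  T = Wb/m² (flux density = flux per area),
      = kg·s⁻²·A⁻¹.
  So T⁻¹ = kg⁻¹·s²·A.
  Wb = V·s (flux: a volt is a weber per second),
      = kg·m²·s⁻²·A⁻¹.
  Hz = 1/s = s⁻¹ (frequency is cycles per second).
  So Hz⁻¹ = s.
  S = 1/Ω (conductance is reciprocal resistance),
      = kg⁻¹·m⁻²·s³·A².
  So S⁻¹ = kg·m²·s⁻³·A⁻².
  Combining: H⁻²·m⁻²·T⁻¹·Wb·Hz⁻¹·s⁻¹·S⁻¹ = (kg⁻²·m⁻⁴·s⁴·A⁴) · m⁻² · (kg⁻¹·s²·A) · (kg·m²·s⁻²·A⁻¹) · s · s⁻¹ · (kg·m²·s⁻³·A⁻²) = kg⁻¹·m⁻²·s·A².
Both reduce to kg⁻¹·m⁻²·s·A².

Yes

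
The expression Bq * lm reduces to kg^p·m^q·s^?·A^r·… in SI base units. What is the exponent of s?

Bq = 1/s = s⁻¹ (activity is decays per second).
lm = cd·sr = cd (luminous flux; sr is dimensionless).
Combining: Bq·lm = s⁻¹ · cd = s⁻¹·cd.
The exponent of s is -1.

-1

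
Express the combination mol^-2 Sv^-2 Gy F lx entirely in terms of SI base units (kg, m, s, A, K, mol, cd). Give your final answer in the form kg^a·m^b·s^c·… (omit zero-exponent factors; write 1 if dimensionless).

kg⁻¹·m⁻⁶·s⁶·A²·mol⁻²·cd

Sv = J/kg (equivalent dose = energy per mass),
    = m²·s⁻².
So Sv⁻² = m⁻⁴·s⁴.
Gy = J/kg (absorbed dose = energy per mass),
    = m²·s⁻².
F = C/V (capacitance = charge per voltage),
    = A·s/(kg·m²·s⁻³·A⁻¹) (substituting C and V),
    = kg⁻¹·m⁻²·s⁴·A².
lx = lm/m² (illuminance = luminous flux per area),
    = m⁻²·cd.
Combining: mol⁻²·Sv⁻²·Gy·F·lx = mol⁻² · (m⁻⁴·s⁴) · (m²·s⁻²) · (kg⁻¹·m⁻²·s⁴·A²) · (m⁻²·cd) = kg⁻¹·m⁻⁶·s⁶·A²·mol⁻²·cd.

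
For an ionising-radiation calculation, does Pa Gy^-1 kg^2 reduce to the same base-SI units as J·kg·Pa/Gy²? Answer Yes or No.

Yes

Left side:
  Pa = N/m² (pressure = force per area),
      = kg·m⁻¹·s⁻².
  Gy = J/kg (absorbed dose = energy per mass),
      = m²·s⁻².
  So Gy⁻¹ = m⁻²·s².
  Combining: Pa·Gy⁻¹·kg² = (kg·m⁻¹·s⁻²) · (m⁻²·s²) · kg² = kg³·m⁻³.
Right side:
  Gy = J/kg (absorbed dose = energy per mass),
      = m²·s⁻².
  So Gy⁻² = m⁻⁴·s⁴.
  J = N·m (work = force × distance),
      = kg·m²·s⁻².
  Pa = N/m² (pressure = force per area),
      = kg·m⁻¹·s⁻².
  Combining: Gy⁻²·J·kg·Pa = (m⁻⁴·s⁴) · (kg·m²·s⁻²) · kg · (kg·m⁻¹·s⁻²) = kg³·m⁻³.
Both reduce to kg³·m⁻³.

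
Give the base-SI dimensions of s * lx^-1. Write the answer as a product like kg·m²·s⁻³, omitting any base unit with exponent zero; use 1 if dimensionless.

m²·s·cd⁻¹

lx = lm/m² (illuminance = luminous flux per area),
    = m⁻²·cd.
So lx⁻¹ = m²·cd⁻¹.
Combining: s·lx⁻¹ = s · (m²·cd⁻¹) = m²·s·cd⁻¹.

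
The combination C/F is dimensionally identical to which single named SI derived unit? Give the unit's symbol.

C = s·A.
F = kg⁻¹·m⁻²·s⁴·A².
So F⁻¹ = kg·m²·s⁻⁴·A⁻².
Combining: C·F⁻¹ = (s·A) · (kg·m²·s⁻⁴·A⁻²) = kg·m²·s⁻³·A⁻¹.
kg·m²·s⁻³·A⁻¹ is the base-SI form of the volt.

V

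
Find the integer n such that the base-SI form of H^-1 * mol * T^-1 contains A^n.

H = kg·m²·s⁻²·A⁻².
So H⁻¹ = kg⁻¹·m⁻²·s²·A².
T = kg·s⁻²·A⁻¹.
So T⁻¹ = kg⁻¹·s²·A.
Combining: H⁻¹·mol·T⁻¹ = (kg⁻¹·m⁻²·s²·A²) · mol · (kg⁻¹·s²·A) = kg⁻²·m⁻²·s⁴·A³·mol.
The exponent of A is 3.

3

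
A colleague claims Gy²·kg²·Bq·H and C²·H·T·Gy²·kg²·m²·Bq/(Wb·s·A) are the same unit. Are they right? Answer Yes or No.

No

Left side:
  Gy = J/kg (absorbed dose = energy per mass),
      = m²·s⁻².
  So Gy² = m⁴·s⁻⁴.
  Bq = 1/s = s⁻¹ (activity is decays per second).
  H = Wb/A (inductance = flux per current),
      = kg·m²·s⁻²·A⁻².
  Combining: Gy²·kg²·Bq·H = (m⁴·s⁻⁴) · kg² · s⁻¹ · (kg·m²·s⁻²·A⁻²) = kg³·m⁶·s⁻⁷·A⁻².
Right side:
  Wb = kg·m²·s⁻²·A⁻¹.
  So Wb⁻¹ = kg⁻¹·m⁻²·s²·A.
  C = s·A.
  So C² = s²·A².
  H = kg·m²·s⁻²·A⁻².
  T = kg·s⁻²·A⁻¹.
  Gy = m²·s⁻².
  So Gy² = m⁴·s⁻⁴.
  Bq = s⁻¹.
  Combining: Wb⁻¹·s⁻¹·C²·H·A⁻¹·T·Gy²·kg²·m²·Bq = (kg⁻¹·m⁻²·s²·A) · s⁻¹ · (s²·A²) · (kg·m²·s⁻²·A⁻²) · A⁻¹ · (kg·s⁻²·A⁻¹) · (m⁴·s⁻⁴) · kg² · m² · s⁻¹ = kg³·m⁶·s⁻⁶·A⁻¹.
Left is kg³·m⁶·s⁻⁷·A⁻²; right is kg³·m⁶·s⁻⁶·A⁻¹ — different.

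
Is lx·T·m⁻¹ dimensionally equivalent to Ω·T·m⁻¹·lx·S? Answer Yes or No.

Yes

Left side:
  lx = lm/m² (illuminance = luminous flux per area),
      = m⁻²·cd.
  T = Wb/m² (flux density = flux per area),
      = kg·s⁻²·A⁻¹.
  Combining: lx·T·m⁻¹ = (m⁻²·cd) · (kg·s⁻²·A⁻¹) · m⁻¹ = kg·m⁻³·s⁻²·A⁻¹·cd.
Right side:
  Ω = kg·m²·s⁻³·A⁻².
  T = kg·s⁻²·A⁻¹.
  lx = m⁻²·cd.
  S = kg⁻¹·m⁻²·s³·A².
  Combining: Ω·T·m⁻¹·lx·S = (kg·m²·s⁻³·A⁻²) · (kg·s⁻²·A⁻¹) · m⁻¹ · (m⁻²·cd) · (kg⁻¹·m⁻²·s³·A²) = kg·m⁻³·s⁻²·A⁻¹·cd.
Both reduce to kg·m⁻³·s⁻²·A⁻¹·cd.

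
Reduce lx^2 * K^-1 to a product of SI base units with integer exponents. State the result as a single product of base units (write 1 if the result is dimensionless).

m⁻⁴·K⁻¹·cd²

lx = lm/m² (illuminance = luminous flux per area),
    = m⁻²·cd.
So lx² = m⁻⁴·cd².
Combining: lx²·K⁻¹ = (m⁻⁴·cd²) · K⁻¹ = m⁻⁴·K⁻¹·cd².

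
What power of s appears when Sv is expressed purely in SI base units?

Sv = J/kg (equivalent dose = energy per mass),
    = m²·s⁻².
The exponent of s is -2.

-2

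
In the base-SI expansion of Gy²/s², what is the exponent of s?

Gy = J/kg (absorbed dose = energy per mass),
    = m²·s⁻².
So Gy² = m⁴·s⁻⁴.
Combining: Gy²·s⁻² = (m⁴·s⁻⁴) · s⁻² = m⁴·s⁻⁶.
The exponent of s is -6.

-6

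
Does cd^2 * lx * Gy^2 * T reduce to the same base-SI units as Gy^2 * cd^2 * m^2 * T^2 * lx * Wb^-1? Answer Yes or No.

Yes

Left side:
  lx = m⁻²·cd.
  Gy = m²·s⁻².
  So Gy² = m⁴·s⁻⁴.
  T = kg·s⁻²·A⁻¹.
  Combining: cd²·lx·Gy²·T = cd² · (m⁻²·cd) · (m⁴·s⁻⁴) · (kg·s⁻²·A⁻¹) = kg·m²·s⁻⁶·A⁻¹·cd³.
Right side:
  Gy = m²·s⁻².
  So Gy² = m⁴·s⁻⁴.
  T = kg·s⁻²·A⁻¹.
  So T² = kg²·s⁻⁴·A⁻².
  lx = m⁻²·cd.
  Wb = kg·m²·s⁻²·A⁻¹.
  So Wb⁻¹ = kg⁻¹·m⁻²·s²·A.
  Combining: Gy²·cd²·m²·T²·lx·Wb⁻¹ = (m⁴·s⁻⁴) · cd² · m² · (kg²·s⁻⁴·A⁻²) · (m⁻²·cd) · (kg⁻¹·m⁻²·s²·A) = kg·m²·s⁻⁶·A⁻¹·cd³.
Both reduce to kg·m²·s⁻⁶·A⁻¹·cd³.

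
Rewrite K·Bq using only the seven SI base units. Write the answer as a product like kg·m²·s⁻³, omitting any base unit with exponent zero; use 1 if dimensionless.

s⁻¹·K

Bq = s⁻¹.
Combining: K·Bq = K · s⁻¹ = s⁻¹·K.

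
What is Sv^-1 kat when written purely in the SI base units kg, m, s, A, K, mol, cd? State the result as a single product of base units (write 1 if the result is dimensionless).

m⁻²·s·mol

Sv = J/kg (equivalent dose = energy per mass),
    = m²·s⁻².
So Sv⁻¹ = m⁻²·s².
kat = mol/s = s⁻¹·mol (catalytic activity).
Combining: Sv⁻¹·kat = (m⁻²·s²) · (s⁻¹·mol) = m⁻²·s·mol.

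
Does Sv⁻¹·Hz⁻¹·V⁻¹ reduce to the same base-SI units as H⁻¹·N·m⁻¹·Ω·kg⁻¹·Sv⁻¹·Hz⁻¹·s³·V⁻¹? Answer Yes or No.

Yes

Left side:
  Sv = m²·s⁻².
  So Sv⁻¹ = m⁻²·s².
  Hz = s⁻¹.
  So Hz⁻¹ = s.
  V = kg·m²·s⁻³·A⁻¹.
  So V⁻¹ = kg⁻¹·m⁻²·s³·A.
  Combining: Sv⁻¹·Hz⁻¹·V⁻¹ = (m⁻²·s²) · s · (kg⁻¹·m⁻²·s³·A) = kg⁻¹·m⁻⁴·s⁶·A.
Right side:
  H = Wb/A (inductance = flux per current),
      = kg·m²·s⁻²·A⁻².
  So H⁻¹ = kg⁻¹·m⁻²·s²·A².
  N = kg·m/s² = kg·m·s⁻² (force = mass × acceleration).
  Ω = V/A (resistance = voltage per current),
      = kg·m²·s⁻³·A⁻².
  Sv = J/kg (equivalent dose = energy per mass),
      = m²·s⁻².
  So Sv⁻¹ = m⁻²·s².
  Hz = 1/s = s⁻¹ (frequency is cycles per second).
  So Hz⁻¹ = s.
  V = W/A (potential = power per current),
      = kg·m²·s⁻³·A⁻¹.
  So V⁻¹ = kg⁻¹·m⁻²·s³·A.
  Combining: H⁻¹·N·m⁻¹·Ω·kg⁻¹·Sv⁻¹·Hz⁻¹·s³·V⁻¹ = (kg⁻¹·m⁻²·s²·A²) · (kg·m·s⁻²) · m⁻¹ · (kg·m²·s⁻³·A⁻²) · kg⁻¹ · (m⁻²·s²) · s · s³ · (kg⁻¹·m⁻²·s³·A) = kg⁻¹·m⁻⁴·s⁶·A.
Both reduce to kg⁻¹·m⁻⁴·s⁶·A.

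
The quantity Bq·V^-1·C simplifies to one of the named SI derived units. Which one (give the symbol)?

S

Bq = 1/s = s⁻¹ (activity is decays per second).
V = W/A (potential = power per current),
    = kg·m²·s⁻³·A⁻¹.
So V⁻¹ = kg⁻¹·m⁻²·s³·A.
C = A·s = s·A (charge = current × time).
Combining: Bq·V⁻¹·C = s⁻¹ · (kg⁻¹·m⁻²·s³·A) · (s·A) = kg⁻¹·m⁻²·s³·A².
kg⁻¹·m⁻²·s³·A² is the base-SI form of the siemens.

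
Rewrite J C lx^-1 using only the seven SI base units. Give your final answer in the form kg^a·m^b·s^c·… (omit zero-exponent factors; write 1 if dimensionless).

kg·m⁴·s⁻¹·A·cd⁻¹

J = N·m (work = force × distance),
    = kg·m²·s⁻².
C = A·s = s·A (charge = current × time).
lx = lm/m² (illuminance = luminous flux per area),
    = m⁻²·cd.
So lx⁻¹ = m²·cd⁻¹.
Combining: J·C·lx⁻¹ = (kg·m²·s⁻²) · (s·A) · (m²·cd⁻¹) = kg·m⁴·s⁻¹·A·cd⁻¹.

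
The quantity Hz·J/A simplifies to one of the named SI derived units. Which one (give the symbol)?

V

Hz = 1/s = s⁻¹ (frequency is cycles per second).
J = N·m (work = force × distance),
    = kg·m²·s⁻².
Combining: Hz·A⁻¹·J = s⁻¹ · A⁻¹ · (kg·m²·s⁻²) = kg·m²·s⁻³·A⁻¹.
kg·m²·s⁻³·A⁻¹ is the base-SI form of the volt.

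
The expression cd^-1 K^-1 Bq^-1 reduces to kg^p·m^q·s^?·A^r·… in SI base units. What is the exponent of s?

Bq = 1/s = s⁻¹ (activity is decays per second).
So Bq⁻¹ = s.
Combining: cd⁻¹·K⁻¹·Bq⁻¹ = cd⁻¹ · K⁻¹ · s = s·K⁻¹·cd⁻¹.
The exponent of s is 1.

1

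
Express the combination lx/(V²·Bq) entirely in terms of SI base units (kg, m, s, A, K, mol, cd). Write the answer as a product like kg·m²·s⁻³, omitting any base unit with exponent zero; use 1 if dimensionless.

kg⁻²·m⁻⁶·s⁷·A²·cd

lx = m⁻²·cd.
V = kg·m²·s⁻³·A⁻¹.
So V⁻² = kg⁻²·m⁻⁴·s⁶·A².
Bq = s⁻¹.
So Bq⁻¹ = s.
Combining: lx·V⁻²·Bq⁻¹ = (m⁻²·cd) · (kg⁻²·m⁻⁴·s⁶·A²) · s = kg⁻²·m⁻⁶·s⁷·A²·cd.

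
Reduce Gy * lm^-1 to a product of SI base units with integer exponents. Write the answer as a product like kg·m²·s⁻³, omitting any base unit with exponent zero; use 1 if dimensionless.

m²·s⁻²·cd⁻¹

Gy = J/kg (absorbed dose = energy per mass),
    = m²·s⁻².
lm = cd·sr = cd (luminous flux; sr is dimensionless).
So lm⁻¹ = cd⁻¹.
Combining: Gy·lm⁻¹ = (m²·s⁻²) · cd⁻¹ = m²·s⁻²·cd⁻¹.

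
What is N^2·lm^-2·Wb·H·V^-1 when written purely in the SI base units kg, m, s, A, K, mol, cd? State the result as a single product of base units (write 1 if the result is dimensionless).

kg³·m⁴·s⁻⁵·A⁻²·cd⁻²

N = kg·m/s² = kg·m·s⁻² (force = mass × acceleration).
So N² = kg²·m²·s⁻⁴.
lm = cd·sr = cd (luminous flux; sr is dimensionless).
So lm⁻² = cd⁻².
Wb = V·s (flux: a volt is a weber per second),
    = kg·m²·s⁻²·A⁻¹.
H = Wb/A (inductance = flux per current),
    = kg·m²·s⁻²·A⁻².
V = W/A (potential = power per current),
    = kg·m²·s⁻³·A⁻¹.
So V⁻¹ = kg⁻¹·m⁻²·s³·A.
Combining: N²·lm⁻²·Wb·H·V⁻¹ = (kg²·m²·s⁻⁴) · cd⁻² · (kg·m²·s⁻²·A⁻¹) · (kg·m²·s⁻²·A⁻²) · (kg⁻¹·m⁻²·s³·A) = kg³·m⁴·s⁻⁵·A⁻²·cd⁻².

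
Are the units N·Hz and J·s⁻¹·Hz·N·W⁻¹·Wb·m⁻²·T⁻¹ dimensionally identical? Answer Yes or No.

Left side:
  N = kg·m/s² = kg·m·s⁻² (force = mass × acceleration).
  Hz = 1/s = s⁻¹ (frequency is cycles per second).
  Combining: N·Hz = (kg·m·s⁻²) · s⁻¹ = kg·m·s⁻³.
Right side:
  J = N·m (work = force × distance),
      = kg·m²·s⁻².
  Hz = 1/s = s⁻¹ (frequency is cycles per second).
  N = kg·m/s² = kg·m·s⁻² (force = mass × acceleration).
  W = J/s (power = energy per time),
      = kg·m²·s⁻³.
  So W⁻¹ = kg⁻¹·m⁻²·s³.
  Wb = V·s (flux: a volt is a weber per second),
      = kg·m²·s⁻²·A⁻¹.
  T = Wb/m² (flux density = flux per area),
      = kg·s⁻²·A⁻¹.
  So T⁻¹ = kg⁻¹·s²·A.
  Combining: J·s⁻¹·Hz·N·W⁻¹·Wb·m⁻²·T⁻¹ = (kg·m²·s⁻²) · s⁻¹ · s⁻¹ · (kg·m·s⁻²) · (kg⁻¹·m⁻²·s³) · (kg·m²·s⁻²·A⁻¹) · m⁻² · (kg⁻¹·s²·A) = kg·m·s⁻³.
Both reduce to kg·m·s⁻³.

Yes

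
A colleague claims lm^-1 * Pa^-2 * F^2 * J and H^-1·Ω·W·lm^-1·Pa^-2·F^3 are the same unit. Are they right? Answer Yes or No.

No

Left side:
  lm = cd·sr = cd (luminous flux; sr is dimensionless).
  So lm⁻¹ = cd⁻¹.
  Pa = N/m² (pressure = force per area),
      = kg·m⁻¹·s⁻².
  So Pa⁻² = kg⁻²·m²·s⁴.
  F = C/V (capacitance = charge per voltage),
      = A·s/(kg·m²·s⁻³·A⁻¹) (substituting C and V),
      = kg⁻¹·m⁻²·s⁴·A².
  So F² = kg⁻²·m⁻⁴·s⁸·A⁴.
  J = N·m (work = force × distance),
      = kg·m²·s⁻².
  Combining: lm⁻¹·Pa⁻²·F²·J = cd⁻¹ · (kg⁻²·m²·s⁴) · (kg⁻²·m⁻⁴·s⁸·A⁴) · (kg·m²·s⁻²) = kg⁻³·s¹⁰·A⁴·cd⁻¹.
Right side:
  H = Wb/A (inductance = flux per current),
      = kg·m²·s⁻²·A⁻².
  So H⁻¹ = kg⁻¹·m⁻²·s²·A².
  Ω = V/A (resistance = voltage per current),
      = kg·m²·s⁻³·A⁻².
  W = J/s (power = energy per time),
      = kg·m²·s⁻³.
  lm = cd·sr = cd (luminous flux; sr is dimensionless).
  So lm⁻¹ = cd⁻¹.
  Pa = N/m² (pressure = force per area),
      = kg·m⁻¹·s⁻².
  So Pa⁻² = kg⁻²·m²·s⁴.
  F = C/V (capacitance = charge per voltage),
      = A·s/(kg·m²·s⁻³·A⁻¹) (substituting C and V),
      = kg⁻¹·m⁻²·s⁴·A².
  So F³ = kg⁻³·m⁻⁶·s¹²·A⁶.
  Combining: H⁻¹·Ω·W·lm⁻¹·Pa⁻²·F³ = (kg⁻¹·m⁻²·s²·A²) · (kg·m²·s⁻³·A⁻²) · (kg·m²·s⁻³) · cd⁻¹ · (kg⁻²·m²·s⁴) · (kg⁻³·m⁻⁶·s¹²·A⁶) = kg⁻⁴·m⁻²·s¹²·A⁶·cd⁻¹.
Left is kg⁻³·s¹⁰·A⁴·cd⁻¹; right is kg⁻⁴·m⁻²·s¹²·A⁶·cd⁻¹ — different.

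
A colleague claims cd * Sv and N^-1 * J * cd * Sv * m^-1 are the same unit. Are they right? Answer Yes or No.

Left side:
  Sv = m²·s⁻².
  Combining: cd·Sv = cd · (m²·s⁻²) = m²·s⁻²·cd.
Right side:
  N = kg·m/s² = kg·m·s⁻² (force = mass × acceleration).
  So N⁻¹ = kg⁻¹·m⁻¹·s².
  J = N·m (work = force × distance),
      = kg·m²·s⁻².
  Sv = J/kg (equivalent dose = energy per mass),
      = m²·s⁻².
  Combining: N⁻¹·J·cd·Sv·m⁻¹ = (kg⁻¹·m⁻¹·s²) · (kg·m²·s⁻²) · cd · (m²·s⁻²) · m⁻¹ = m²·s⁻²·cd.
Both reduce to m²·s⁻²·cd.

Yes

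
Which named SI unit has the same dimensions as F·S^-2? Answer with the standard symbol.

F = C/V (capacitance = charge per voltage),
    = A·s/(kg·m²·s⁻³·A⁻¹) (substituting C and V),
    = kg⁻¹·m⁻²·s⁴·A².
S = 1/Ω (conductance is reciprocal resistance),
    = kg⁻¹·m⁻²·s³·A².
So S⁻² = kg²·m⁴·s⁻⁶·A⁻⁴.
Combining: F·S⁻² = (kg⁻¹·m⁻²·s⁴·A²) · (kg²·m⁴·s⁻⁶·A⁻⁴) = kg·m²·s⁻²·A⁻².
kg·m²·s⁻²·A⁻² is the base-SI form of the henry.

H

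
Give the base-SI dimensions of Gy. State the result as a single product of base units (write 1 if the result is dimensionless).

m²·s⁻²

Gy = J/kg (absorbed dose = energy per mass),
    = m²·s⁻².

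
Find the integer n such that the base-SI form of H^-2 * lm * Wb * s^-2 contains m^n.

-2

H = Wb/A (inductance = flux per current),
    = kg·m²·s⁻²·A⁻².
So H⁻² = kg⁻²·m⁻⁴·s⁴·A⁴.
lm = cd·sr = cd (luminous flux; sr is dimensionless).
Wb = V·s (flux: a volt is a weber per second),
    = kg·m²·s⁻²·A⁻¹.
Combining: H⁻²·lm·Wb·s⁻² = (kg⁻²·m⁻⁴·s⁴·A⁴) · cd · (kg·m²·s⁻²·A⁻¹) · s⁻² = kg⁻¹·m⁻²·A³·cd.
The exponent of m is -2.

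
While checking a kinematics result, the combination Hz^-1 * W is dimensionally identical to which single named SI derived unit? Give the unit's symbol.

Hz = s⁻¹.
So Hz⁻¹ = s.
W = kg·m²·s⁻³.
Combining: Hz⁻¹·W = s · (kg·m²·s⁻³) = kg·m²·s⁻².
kg·m²·s⁻² is the base-SI form of the joule.

J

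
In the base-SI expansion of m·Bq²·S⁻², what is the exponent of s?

Bq = s⁻¹.
So Bq² = s⁻².
S = kg⁻¹·m⁻²·s³·A².
So S⁻² = kg²·m⁴·s⁻⁶·A⁻⁴.
Combining: m·Bq²·S⁻² = m · s⁻² · (kg²·m⁴·s⁻⁶·A⁻⁴) = kg²·m⁵·s⁻⁸·A⁻⁴.
The exponent of s is -8.

-8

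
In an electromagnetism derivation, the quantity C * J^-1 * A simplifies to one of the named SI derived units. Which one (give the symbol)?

C = A·s = s·A (charge = current × time).
J = N·m (work = force × distance),
    = kg·m²·s⁻².
So J⁻¹ = kg⁻¹·m⁻²·s².
Combining: C·J⁻¹·A = (s·A) · (kg⁻¹·m⁻²·s²) · A = kg⁻¹·m⁻²·s³·A².
kg⁻¹·m⁻²·s³·A² is the base-SI form of the siemens.

S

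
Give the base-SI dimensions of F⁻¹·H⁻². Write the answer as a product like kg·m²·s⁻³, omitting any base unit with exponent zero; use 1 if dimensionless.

F = C/V (capacitance = charge per voltage),
    = A·s/(kg·m²·s⁻³·A⁻¹) (substituting C and V),
    = kg⁻¹·m⁻²·s⁴·A².
So F⁻¹ = kg·m²·s⁻⁴·A⁻².
H = Wb/A (inductance = flux per current),
    = kg·m²·s⁻²·A⁻².
So H⁻² = kg⁻²·m⁻⁴·s⁴·A⁴.
Combining: F⁻¹·H⁻² = (kg·m²·s⁻⁴·A⁻²) · (kg⁻²·m⁻⁴·s⁴·A⁴) = kg⁻¹·m⁻²·A².

kg⁻¹·m⁻²·A²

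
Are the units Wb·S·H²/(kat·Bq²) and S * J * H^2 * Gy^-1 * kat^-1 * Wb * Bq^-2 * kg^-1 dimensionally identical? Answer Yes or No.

Left side:
  Wb = kg·m²·s⁻²·A⁻¹.
  S = kg⁻¹·m⁻²·s³·A².
  kat = s⁻¹·mol.
  So kat⁻¹ = s·mol⁻¹.
  H = kg·m²·s⁻²·A⁻².
  So H² = kg²·m⁴·s⁻⁴·A⁻⁴.
  Bq = s⁻¹.
  So Bq⁻² = s².
  Combining: Wb·S·kat⁻¹·H²·Bq⁻² = (kg·m²·s⁻²·A⁻¹) · (kg⁻¹·m⁻²·s³·A²) · (s·mol⁻¹) · (kg²·m⁴·s⁻⁴·A⁻⁴) · s² = kg²·m⁴·A⁻³·mol⁻¹.
Right side:
  S = 1/Ω (conductance is reciprocal resistance),
      = kg⁻¹·m⁻²·s³·A².
  J = N·m (work = force × distance),
      = kg·m²·s⁻².
  H = Wb/A (inductance = flux per current),
      = kg·m²·s⁻²·A⁻².
  So H² = kg²·m⁴·s⁻⁴·A⁻⁴.
  Gy = J/kg (absorbed dose = energy per mass),
      = m²·s⁻².
  So Gy⁻¹ = m⁻²·s².
  kat = mol/s = s⁻¹·mol (catalytic activity).
  So kat⁻¹ = s·mol⁻¹.
  Wb = V·s (flux: a volt is a weber per second),
      = kg·m²·s⁻²·A⁻¹.
  Bq = 1/s = s⁻¹ (activity is decays per second).
  So Bq⁻² = s².
  Combining: S·J·H²·Gy⁻¹·kat⁻¹·Wb·Bq⁻²·kg⁻¹ = (kg⁻¹·m⁻²·s³·A²) · (kg·m²·s⁻²) · (kg²·m⁴·s⁻⁴·A⁻⁴) · (m⁻²·s²) · (s·mol⁻¹) · (kg·m²·s⁻²·A⁻¹) · s² · kg⁻¹ = kg²·m⁴·A⁻³·mol⁻¹.
Both reduce to kg²·m⁴·A⁻³·mol⁻¹.

Yes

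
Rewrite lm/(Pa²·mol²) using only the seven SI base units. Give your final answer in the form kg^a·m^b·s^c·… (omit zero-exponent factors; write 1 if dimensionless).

Pa = kg·m⁻¹·s⁻².
So Pa⁻² = kg⁻²·m²·s⁴.
lm = cd.
Combining: Pa⁻²·lm·mol⁻² = (kg⁻²·m²·s⁴) · cd · mol⁻² = kg⁻²·m²·s⁴·mol⁻²·cd.

kg⁻²·m²·s⁴·mol⁻²·cd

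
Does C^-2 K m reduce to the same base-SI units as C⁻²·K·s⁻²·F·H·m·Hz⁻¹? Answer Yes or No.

Left side:
  C = A·s = s·A (charge = current × time).
  So C⁻² = s⁻²·A⁻².
  Combining: C⁻²·K·m = (s⁻²·A⁻²) · K · m = m·s⁻²·A⁻²·K.
Right side:
  C = s·A.
  So C⁻² = s⁻²·A⁻².
  F = kg⁻¹·m⁻²·s⁴·A².
  H = kg·m²·s⁻²·A⁻².
  Hz = s⁻¹.
  So Hz⁻¹ = s.
  Combining: C⁻²·K·s⁻²·F·H·m·Hz⁻¹ = (s⁻²·A⁻²) · K · s⁻² · (kg⁻¹·m⁻²·s⁴·A²) · (kg·m²·s⁻²·A⁻²) · m · s = m·s⁻¹·A⁻²·K.
Left is m·s⁻²·A⁻²·K; right is m·s⁻¹·A⁻²·K — different.

No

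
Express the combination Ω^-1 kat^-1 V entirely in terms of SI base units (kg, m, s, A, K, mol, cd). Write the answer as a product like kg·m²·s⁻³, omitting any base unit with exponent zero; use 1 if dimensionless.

Ω = V/A (resistance = voltage per current),
    = kg·m²·s⁻³·A⁻².
So Ω⁻¹ = kg⁻¹·m⁻²·s³·A².
kat = mol/s = s⁻¹·mol (catalytic activity).
So kat⁻¹ = s·mol⁻¹.
V = W/A (potential = power per current),
    = kg·m²·s⁻³·A⁻¹.
Combining: Ω⁻¹·kat⁻¹·V = (kg⁻¹·m⁻²·s³·A²) · (s·mol⁻¹) · (kg·m²·s⁻³·A⁻¹) = s·A·mol⁻¹.

s·A·mol⁻¹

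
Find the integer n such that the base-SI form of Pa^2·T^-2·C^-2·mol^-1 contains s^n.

-2

Pa = N/m² (pressure = force per area),
    = kg·m⁻¹·s⁻².
So Pa² = kg²·m⁻²·s⁻⁴.
T = Wb/m² (flux density = flux per area),
    = kg·s⁻²·A⁻¹.
So T⁻² = kg⁻²·s⁴·A².
C = A·s = s·A (charge = current × time).
So C⁻² = s⁻²·A⁻².
Combining: Pa²·T⁻²·C⁻²·mol⁻¹ = (kg²·m⁻²·s⁻⁴) · (kg⁻²·s⁴·A²) · (s⁻²·A⁻²) · mol⁻¹ = m⁻²·s⁻²·mol⁻¹.
The exponent of s is -2.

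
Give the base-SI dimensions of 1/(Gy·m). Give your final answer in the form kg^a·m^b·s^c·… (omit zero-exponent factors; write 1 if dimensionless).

Gy = J/kg (absorbed dose = energy per mass),
    = m²·s⁻².
So Gy⁻¹ = m⁻²·s².
Combining: Gy⁻¹·m⁻¹ = (m⁻²·s²) · m⁻¹ = m⁻³·s².

m⁻³·s²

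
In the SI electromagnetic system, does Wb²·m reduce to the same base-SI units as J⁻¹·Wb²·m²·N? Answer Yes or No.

Yes

Left side:
  Wb = V·s (flux: a volt is a weber per second),
      = kg·m²·s⁻²·A⁻¹.
  So Wb² = kg²·m⁴·s⁻⁴·A⁻².
  Combining: Wb²·m = (kg²·m⁴·s⁻⁴·A⁻²) · m = kg²·m⁵·s⁻⁴·A⁻².
Right side:
  J = kg·m²·s⁻².
  So J⁻¹ = kg⁻¹·m⁻²·s².
  Wb = kg·m²·s⁻²·A⁻¹.
  So Wb² = kg²·m⁴·s⁻⁴·A⁻².
  N = kg·m·s⁻².
  Combining: J⁻¹·Wb²·m²·N = (kg⁻¹·m⁻²·s²) · (kg²·m⁴·s⁻⁴·A⁻²) · m² · (kg·m·s⁻²) = kg²·m⁵·s⁻⁴·A⁻².
Both reduce to kg²·m⁵·s⁻⁴·A⁻².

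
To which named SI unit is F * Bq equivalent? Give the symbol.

S

F = C/V (capacitance = charge per voltage),
    = A·s/(kg·m²·s⁻³·A⁻¹) (substituting C and V),
    = kg⁻¹·m⁻²·s⁴·A².
Bq = 1/s = s⁻¹ (activity is decays per second).
Combining: F·Bq = (kg⁻¹·m⁻²·s⁴·A²) · s⁻¹ = kg⁻¹·m⁻²·s³·A².
kg⁻¹·m⁻²·s³·A² is the base-SI form of the siemens.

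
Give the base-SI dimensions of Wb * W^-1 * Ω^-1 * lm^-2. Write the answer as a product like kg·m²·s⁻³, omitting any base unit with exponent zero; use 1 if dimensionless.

Wb = V·s (flux: a volt is a weber per second),
    = kg·m²·s⁻²·A⁻¹.
W = J/s (power = energy per time),
    = kg·m²·s⁻³.
So W⁻¹ = kg⁻¹·m⁻²·s³.
Ω = V/A (resistance = voltage per current),
    = kg·m²·s⁻³·A⁻².
So Ω⁻¹ = kg⁻¹·m⁻²·s³·A².
lm = cd·sr = cd (luminous flux; sr is dimensionless).
So lm⁻² = cd⁻².
Combining: Wb·W⁻¹·Ω⁻¹·lm⁻² = (kg·m²·s⁻²·A⁻¹) · (kg⁻¹·m⁻²·s³) · (kg⁻¹·m⁻²·s³·A²) · cd⁻² = kg⁻¹·m⁻²·s⁴·A·cd⁻².

kg⁻¹·m⁻²·s⁴·A·cd⁻²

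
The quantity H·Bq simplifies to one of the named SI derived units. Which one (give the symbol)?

Ω

H = Wb/A (inductance = flux per current),
    = kg·m²·s⁻²·A⁻².
Bq = 1/s = s⁻¹ (activity is decays per second).
Combining: H·Bq = (kg·m²·s⁻²·A⁻²) · s⁻¹ = kg·m²·s⁻³·A⁻².
kg·m²·s⁻³·A⁻² is the base-SI form of the ohm.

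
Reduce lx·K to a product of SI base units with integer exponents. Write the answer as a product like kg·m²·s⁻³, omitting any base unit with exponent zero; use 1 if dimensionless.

m⁻²·K·cd

lx = lm/m² (illuminance = luminous flux per area),
    = m⁻²·cd.
Combining: lx·K = (m⁻²·cd) · K = m⁻²·K·cd.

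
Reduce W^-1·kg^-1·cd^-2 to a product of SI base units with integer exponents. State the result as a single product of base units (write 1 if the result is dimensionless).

W = J/s (power = energy per time),
    = kg·m²·s⁻³.
So W⁻¹ = kg⁻¹·m⁻²·s³.
Combining: W⁻¹·kg⁻¹·cd⁻² = (kg⁻¹·m⁻²·s³) · kg⁻¹ · cd⁻² = kg⁻²·m⁻²·s³·cd⁻².

kg⁻²·m⁻²·s³·cd⁻²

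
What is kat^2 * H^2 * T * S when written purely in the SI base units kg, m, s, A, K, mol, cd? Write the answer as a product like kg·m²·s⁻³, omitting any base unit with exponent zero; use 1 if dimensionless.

kat = mol/s = s⁻¹·mol (catalytic activity).
So kat² = s⁻²·mol².
H = Wb/A (inductance = flux per current),
    = kg·m²·s⁻²·A⁻².
So H² = kg²·m⁴·s⁻⁴·A⁻⁴.
T = Wb/m² (flux density = flux per area),
    = kg·s⁻²·A⁻¹.
S = 1/Ω (conductance is reciprocal resistance),
    = kg⁻¹·m⁻²·s³·A².
Combining: kat²·H²·T·S = (s⁻²·mol²) · (kg²·m⁴·s⁻⁴·A⁻⁴) · (kg·s⁻²·A⁻¹) · (kg⁻¹·m⁻²·s³·A²) = kg²·m²·s⁻⁵·A⁻³·mol².

kg²·m²·s⁻⁵·A⁻³·mol²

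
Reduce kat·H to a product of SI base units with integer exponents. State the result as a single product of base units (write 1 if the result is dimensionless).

kg·m²·s⁻³·A⁻²·mol

kat = mol/s = s⁻¹·mol (catalytic activity).
H = Wb/A (inductance = flux per current),
    = kg·m²·s⁻²·A⁻².
Combining: kat·H = (s⁻¹·mol) · (kg·m²·s⁻²·A⁻²) = kg·m²·s⁻³·A⁻²·mol.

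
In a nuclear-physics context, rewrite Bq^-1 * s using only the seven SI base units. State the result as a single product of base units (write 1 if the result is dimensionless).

Bq = 1/s = s⁻¹ (activity is decays per second).
So Bq⁻¹ = s.
Combining: Bq⁻¹·s = s · s = s².

s²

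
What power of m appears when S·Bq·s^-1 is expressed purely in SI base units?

-2

S = 1/Ω (conductance is reciprocal resistance),
    = kg⁻¹·m⁻²·s³·A².
Bq = 1/s = s⁻¹ (activity is decays per second).
Combining: S·Bq·s⁻¹ = (kg⁻¹·m⁻²·s³·A²) · s⁻¹ · s⁻¹ = kg⁻¹·m⁻²·s·A².
The exponent of m is -2.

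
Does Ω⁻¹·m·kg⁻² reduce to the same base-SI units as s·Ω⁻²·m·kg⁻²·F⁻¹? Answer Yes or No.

Yes

Left side:
  Ω = V/A (resistance = voltage per current),
      = kg·m²·s⁻³·A⁻².
  So Ω⁻¹ = kg⁻¹·m⁻²·s³·A².
  Combining: Ω⁻¹·m·kg⁻² = (kg⁻¹·m⁻²·s³·A²) · m · kg⁻² = kg⁻³·m⁻¹·s³·A².
Right side:
  Ω = V/A (resistance = voltage per current),
      = kg·m²·s⁻³·A⁻².
  So Ω⁻² = kg⁻²·m⁻⁴·s⁶·A⁴.
  F = C/V (capacitance = charge per voltage),
      = A·s/(kg·m²·s⁻³·A⁻¹) (substituting C and V),
      = kg⁻¹·m⁻²·s⁴·A².
  So F⁻¹ = kg·m²·s⁻⁴·A⁻².
  Combining: s·Ω⁻²·m·kg⁻²·F⁻¹ = s · (kg⁻²·m⁻⁴·s⁶·A⁴) · m · kg⁻² · (kg·m²·s⁻⁴·A⁻²) = kg⁻³·m⁻¹·s³·A².
Both reduce to kg⁻³·m⁻¹·s³·A².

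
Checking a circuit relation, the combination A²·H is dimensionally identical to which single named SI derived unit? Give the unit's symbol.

H = kg·m²·s⁻²·A⁻².
Combining: A²·H = A² · (kg·m²·s⁻²·A⁻²) = kg·m²·s⁻².
kg·m²·s⁻² is the base-SI form of the joule.

J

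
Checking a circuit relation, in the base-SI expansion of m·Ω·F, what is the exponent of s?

1

Ω = kg·m²·s⁻³·A⁻².
F = kg⁻¹·m⁻²·s⁴·A².
Combining: m·Ω·F = m · (kg·m²·s⁻³·A⁻²) · (kg⁻¹·m⁻²·s⁴·A²) = m·s.
The exponent of s is 1.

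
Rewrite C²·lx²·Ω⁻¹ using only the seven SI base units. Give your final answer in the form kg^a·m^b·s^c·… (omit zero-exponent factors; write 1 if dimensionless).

kg⁻¹·m⁻⁶·s⁵·A⁴·cd²

C = A·s = s·A (charge = current × time).
So C² = s²·A².
lx = lm/m² (illuminance = luminous flux per area),
    = m⁻²·cd.
So lx² = m⁻⁴·cd².
Ω = V/A (resistance = voltage per current),
    = kg·m²·s⁻³·A⁻².
So Ω⁻¹ = kg⁻¹·m⁻²·s³·A².
Combining: C²·lx²·Ω⁻¹ = (s²·A²) · (m⁻⁴·cd²) · (kg⁻¹·m⁻²·s³·A²) = kg⁻¹·m⁻⁶·s⁵·A⁴·cd².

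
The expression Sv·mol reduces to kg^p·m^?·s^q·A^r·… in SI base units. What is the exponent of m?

2

Sv = J/kg (equivalent dose = energy per mass),
    = m²·s⁻².
Combining: Sv·mol = (m²·s⁻²) · mol = m²·s⁻²·mol.
The exponent of m is 2.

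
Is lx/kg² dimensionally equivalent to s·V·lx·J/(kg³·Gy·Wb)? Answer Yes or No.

Yes

Left side:
  lx = m⁻²·cd.
  Combining: lx·kg⁻² = (m⁻²·cd) · kg⁻² = kg⁻²·m⁻²·cd.
Right side:
  V = W/A (potential = power per current),
      = kg·m²·s⁻³·A⁻¹.
  lx = lm/m² (illuminance = luminous flux per area),
      = m⁻²·cd.
  Gy = J/kg (absorbed dose = energy per mass),
      = m²·s⁻².
  So Gy⁻¹ = m⁻²·s².
  Wb = V·s (flux: a volt is a weber per second),
      = kg·m²·s⁻²·A⁻¹.
  So Wb⁻¹ = kg⁻¹·m⁻²·s²·A.
  J = N·m (work = force × distance),
      = kg·m²·s⁻².
  Combining: s·kg⁻³·V·lx·Gy⁻¹·Wb⁻¹·J = s · kg⁻³ · (kg·m²·s⁻³·A⁻¹) · (m⁻²·cd) · (m⁻²·s²) · (kg⁻¹·m⁻²·s²·A) · (kg·m²·s⁻²) = kg⁻²·m⁻²·cd.
Both reduce to kg⁻²·m⁻²·cd.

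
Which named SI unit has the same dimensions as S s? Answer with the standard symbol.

S = 1/Ω (conductance is reciprocal resistance),
    = kg⁻¹·m⁻²·s³·A².
Combining: S·s = (kg⁻¹·m⁻²·s³·A²) · s = kg⁻¹·m⁻²·s⁴·A².
kg⁻¹·m⁻²·s⁴·A² is the base-SI form of the farad.

F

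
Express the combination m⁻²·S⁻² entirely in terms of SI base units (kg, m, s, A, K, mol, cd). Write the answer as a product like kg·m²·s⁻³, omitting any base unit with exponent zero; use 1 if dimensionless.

kg²·m²·s⁻⁶·A⁻⁴

S = kg⁻¹·m⁻²·s³·A².
So S⁻² = kg²·m⁴·s⁻⁶·A⁻⁴.
Combining: m⁻²·S⁻² = m⁻² · (kg²·m⁴·s⁻⁶·A⁻⁴) = kg²·m²·s⁻⁶·A⁻⁴.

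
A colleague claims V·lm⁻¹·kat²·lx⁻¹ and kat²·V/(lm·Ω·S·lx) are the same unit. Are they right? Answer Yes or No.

Left side:
  V = W/A (potential = power per current),
      = kg·m²·s⁻³·A⁻¹.
  lm = cd·sr = cd (luminous flux; sr is dimensionless).
  So lm⁻¹ = cd⁻¹.
  kat = mol/s = s⁻¹·mol (catalytic activity).
  So kat² = s⁻²·mol².
  lx = lm/m² (illuminance = luminous flux per area),
      = m⁻²·cd.
  So lx⁻¹ = m²·cd⁻¹.
  Combining: V·lm⁻¹·kat²·lx⁻¹ = (kg·m²·s⁻³·A⁻¹) · cd⁻¹ · (s⁻²·mol²) · (m²·cd⁻¹) = kg·m⁴·s⁻⁵·A⁻¹·mol²·cd⁻².
Right side:
  kat = mol/s = s⁻¹·mol (catalytic activity).
  So kat² = s⁻²·mol².
  V = W/A (potential = power per current),
      = kg·m²·s⁻³·A⁻¹.
  lm = cd·sr = cd (luminous flux; sr is dimensionless).
  So lm⁻¹ = cd⁻¹.
  Ω = V/A (resistance = voltage per current),
      = kg·m²·s⁻³·A⁻².
  So Ω⁻¹ = kg⁻¹·m⁻²·s³·A².
  S = 1/Ω (conductance is reciprocal resistance),
      = kg⁻¹·m⁻²·s³·A².
  So S⁻¹ = kg·m²·s⁻³·A⁻².
  lx = lm/m² (illuminance = luminous flux per area),
      = m⁻²·cd.
  So lx⁻¹ = m²·cd⁻¹.
  Combining: kat²·V·lm⁻¹·Ω⁻¹·S⁻¹·lx⁻¹ = (s⁻²·mol²) · (kg·m²·s⁻³·A⁻¹) · cd⁻¹ · (kg⁻¹·m⁻²·s³·A²) · (kg·m²·s⁻³·A⁻²) · (m²·cd⁻¹) = kg·m⁴·s⁻⁵·A⁻¹·mol²·cd⁻².
Both reduce to kg·m⁴·s⁻⁵·A⁻¹·mol²·cd⁻².

Yes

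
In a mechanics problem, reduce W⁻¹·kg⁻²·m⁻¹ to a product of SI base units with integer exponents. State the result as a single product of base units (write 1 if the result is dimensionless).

kg⁻³·m⁻³·s³

W = J/s (power = energy per time),
    = kg·m²·s⁻³.
So W⁻¹ = kg⁻¹·m⁻²·s³.
Combining: W⁻¹·kg⁻²·m⁻¹ = (kg⁻¹·m⁻²·s³) · kg⁻² · m⁻¹ = kg⁻³·m⁻³·s³.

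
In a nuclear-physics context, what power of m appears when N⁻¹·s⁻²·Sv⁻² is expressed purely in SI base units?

N = kg·m·s⁻².
So N⁻¹ = kg⁻¹·m⁻¹·s².
Sv = m²·s⁻².
So Sv⁻² = m⁻⁴·s⁴.
Combining: N⁻¹·s⁻²·Sv⁻² = (kg⁻¹·m⁻¹·s²) · s⁻² · (m⁻⁴·s⁴) = kg⁻¹·m⁻⁵·s⁴.
The exponent of m is -5.

-5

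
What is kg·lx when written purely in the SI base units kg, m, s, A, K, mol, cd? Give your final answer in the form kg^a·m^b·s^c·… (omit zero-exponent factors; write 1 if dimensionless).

kg·m⁻²·cd

lx = m⁻²·cd.
Combining: kg·lx = kg · (m⁻²·cd) = kg·m⁻²·cd.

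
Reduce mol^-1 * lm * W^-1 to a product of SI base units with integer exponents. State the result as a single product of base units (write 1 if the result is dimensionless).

kg⁻¹·m⁻²·s³·mol⁻¹·cd

lm = cd·sr = cd (luminous flux; sr is dimensionless).
W = J/s (power = energy per time),
    = kg·m²·s⁻³.
So W⁻¹ = kg⁻¹·m⁻²·s³.
Combining: mol⁻¹·lm·W⁻¹ = mol⁻¹ · cd · (kg⁻¹·m⁻²·s³) = kg⁻¹·m⁻²·s³·mol⁻¹·cd.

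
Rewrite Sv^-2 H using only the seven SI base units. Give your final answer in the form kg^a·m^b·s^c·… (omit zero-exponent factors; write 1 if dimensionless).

kg·m⁻²·s²·A⁻²

Sv = m²·s⁻².
So Sv⁻² = m⁻⁴·s⁴.
H = kg·m²·s⁻²·A⁻².
Combining: Sv⁻²·H = (m⁻⁴·s⁴) · (kg·m²·s⁻²·A⁻²) = kg·m⁻²·s²·A⁻².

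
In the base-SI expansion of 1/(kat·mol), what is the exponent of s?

1

kat = mol/s = s⁻¹·mol (catalytic activity).
So kat⁻¹ = s·mol⁻¹.
Combining: kat⁻¹·mol⁻¹ = (s·mol⁻¹) · mol⁻¹ = s·mol⁻².
The exponent of s is 1.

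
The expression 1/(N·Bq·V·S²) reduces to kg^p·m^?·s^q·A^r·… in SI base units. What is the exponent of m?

1

N = kg·m·s⁻².
So N⁻¹ = kg⁻¹·m⁻¹·s².
Bq = s⁻¹.
So Bq⁻¹ = s.
V = kg·m²·s⁻³·A⁻¹.
So V⁻¹ = kg⁻¹·m⁻²·s³·A.
S = kg⁻¹·m⁻²·s³·A².
So S⁻² = kg²·m⁴·s⁻⁶·A⁻⁴.
Combining: N⁻¹·Bq⁻¹·V⁻¹·S⁻² = (kg⁻¹·m⁻¹·s²) · s · (kg⁻¹·m⁻²·s³·A) · (kg²·m⁴·s⁻⁶·A⁻⁴) = m·A⁻³.
The exponent of m is 1.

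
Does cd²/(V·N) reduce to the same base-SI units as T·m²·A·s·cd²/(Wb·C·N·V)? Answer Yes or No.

Left side:
  V = kg·m²·s⁻³·A⁻¹.
  So V⁻¹ = kg⁻¹·m⁻²·s³·A.
  N = kg·m·s⁻².
  So N⁻¹ = kg⁻¹·m⁻¹·s².
  Combining: cd²·V⁻¹·N⁻¹ = cd² · (kg⁻¹·m⁻²·s³·A) · (kg⁻¹·m⁻¹·s²) = kg⁻²·m⁻³·s⁵·A·cd².
Right side:
  Wb = V·s (flux: a volt is a weber per second),
      = kg·m²·s⁻²·A⁻¹.
  So Wb⁻¹ = kg⁻¹·m⁻²·s²·A.
  T = Wb/m² (flux density = flux per area),
      = kg·s⁻²·A⁻¹.
  C = A·s = s·A (charge = current × time).
  So C⁻¹ = s⁻¹·A⁻¹.
  N = kg·m/s² = kg·m·s⁻² (force = mass × acceleration).
  So N⁻¹ = kg⁻¹·m⁻¹·s².
  V = W/A (potential = power per current),
      = kg·m²·s⁻³·A⁻¹.
  So V⁻¹ = kg⁻¹·m⁻²·s³·A.
  Combining: Wb⁻¹·T·m²·C⁻¹·A·N⁻¹·s·cd²·V⁻¹ = (kg⁻¹·m⁻²·s²·A) · (kg·s⁻²·A⁻¹) · m² · (s⁻¹·A⁻¹) · A · (kg⁻¹·m⁻¹·s²) · s · cd² · (kg⁻¹·m⁻²·s³·A) = kg⁻²·m⁻³·s⁵·A·cd².
Both reduce to kg⁻²·m⁻³·s⁵·A·cd².

Yes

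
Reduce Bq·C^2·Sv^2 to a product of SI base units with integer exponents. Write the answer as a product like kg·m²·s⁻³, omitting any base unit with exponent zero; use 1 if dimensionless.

m⁴·s⁻³·A²

Bq = s⁻¹.
C = s·A.
So C² = s²·A².
Sv = m²·s⁻².
So Sv² = m⁴·s⁻⁴.
Combining: Bq·C²·Sv² = s⁻¹ · (s²·A²) · (m⁴·s⁻⁴) = m⁴·s⁻³·A².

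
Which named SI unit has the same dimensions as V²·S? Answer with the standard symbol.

W

V = W/A (potential = power per current),
    = kg·m²·s⁻³·A⁻¹.
So V² = kg²·m⁴·s⁻⁶·A⁻².
S = 1/Ω (conductance is reciprocal resistance),
    = kg⁻¹·m⁻²·s³·A².
Combining: V²·S = (kg²·m⁴·s⁻⁶·A⁻²) · (kg⁻¹·m⁻²·s³·A²) = kg·m²·s⁻³.
kg·m²·s⁻³ is the base-SI form of the watt.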